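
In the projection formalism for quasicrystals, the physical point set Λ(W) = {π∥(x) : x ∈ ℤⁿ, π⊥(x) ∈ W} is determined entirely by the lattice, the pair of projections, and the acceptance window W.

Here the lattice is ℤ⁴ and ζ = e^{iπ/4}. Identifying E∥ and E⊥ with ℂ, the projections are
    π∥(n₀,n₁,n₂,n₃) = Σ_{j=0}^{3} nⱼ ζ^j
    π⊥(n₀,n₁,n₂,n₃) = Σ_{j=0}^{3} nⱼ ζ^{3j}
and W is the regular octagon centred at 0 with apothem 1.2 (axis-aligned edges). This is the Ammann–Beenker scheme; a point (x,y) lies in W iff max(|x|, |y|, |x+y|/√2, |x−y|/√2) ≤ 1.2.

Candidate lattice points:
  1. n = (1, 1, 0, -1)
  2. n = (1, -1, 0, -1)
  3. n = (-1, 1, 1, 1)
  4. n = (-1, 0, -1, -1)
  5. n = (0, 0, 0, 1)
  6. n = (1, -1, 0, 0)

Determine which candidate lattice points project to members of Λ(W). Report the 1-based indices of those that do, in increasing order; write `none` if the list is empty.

1, 3, 5

π⊥(n) = n₀ + n₁ζ³ + n₂ζ⁶ + n₃ζ⁹ where ζ = e^{iπ/4}.
#1 (1, 1, 0, -1): internal (-0.414214, 0.000000); octagon support 0.414214 vs apothem 1.2 → ∈ W
#2 (1, -1, 0, -1): internal (1.000000, -1.414214); octagon support 1.707107 vs apothem 1.2 → ∉ W
#3 (-1, 1, 1, 1): internal (-1.000000, 0.414214); octagon support 1.000000 vs apothem 1.2 → ∈ W
#4 (-1, 0, -1, -1): internal (-1.707107, 0.292893); octagon support 1.707107 vs apothem 1.2 → ∉ W
#5 (0, 0, 0, 1): internal (0.707107, 0.707107); octagon support 1.000000 vs apothem 1.2 → ∈ W
#6 (1, -1, 0, 0): internal (1.707107, -0.707107); octagon support 1.707107 vs apothem 1.2 → ∉ W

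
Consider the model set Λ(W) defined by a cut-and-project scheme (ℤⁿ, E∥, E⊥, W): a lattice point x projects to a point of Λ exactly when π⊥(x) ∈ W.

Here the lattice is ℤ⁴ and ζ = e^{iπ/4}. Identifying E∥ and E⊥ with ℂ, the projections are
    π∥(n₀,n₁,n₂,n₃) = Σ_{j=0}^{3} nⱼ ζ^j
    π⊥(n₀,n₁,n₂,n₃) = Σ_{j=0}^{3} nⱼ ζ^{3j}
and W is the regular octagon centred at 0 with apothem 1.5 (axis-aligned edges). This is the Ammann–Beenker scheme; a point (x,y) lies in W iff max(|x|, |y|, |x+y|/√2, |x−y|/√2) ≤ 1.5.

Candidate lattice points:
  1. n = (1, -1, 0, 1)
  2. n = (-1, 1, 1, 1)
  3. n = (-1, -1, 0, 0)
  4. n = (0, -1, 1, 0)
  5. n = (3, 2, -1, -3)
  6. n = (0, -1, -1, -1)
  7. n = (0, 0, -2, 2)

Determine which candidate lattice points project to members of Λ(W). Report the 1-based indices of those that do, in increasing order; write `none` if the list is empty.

2, 3, 5, 6

With ζ = e^{iπ/4} the internal vectors are ζ^0,ζ^3,ζ^6,ζ^9.
candidate 1: n = (1, -1, 0, 1) → π⊥ ≈ (+2.41421, +0.00000); max(|x|,|y|,|x±y|/√2) = 2.41421 > 1.5 ⇒ ∉ W
candidate 2: n = (-1, 1, 1, 1) → π⊥ ≈ (-1.00000, +0.41421); max(|x|,|y|,|x±y|/√2) = 1.00000 ≤ 1.5 ⇒ ∈ W
candidate 3: n = (-1, -1, 0, 0) → π⊥ ≈ (-0.29289, -0.70711); max(|x|,|y|,|x±y|/√2) = 0.70711 ≤ 1.5 ⇒ ∈ W
candidate 4: n = (0, -1, 1, 0) → π⊥ ≈ (+0.70711, -1.70711); max(|x|,|y|,|x±y|/√2) = 1.70711 > 1.5 ⇒ ∉ W
candidate 5: n = (3, 2, -1, -3) → π⊥ ≈ (-0.53553, +0.29289); max(|x|,|y|,|x±y|/√2) = 0.58579 ≤ 1.5 ⇒ ∈ W
candidate 6: n = (0, -1, -1, -1) → π⊥ ≈ (+0.00000, -0.41421); max(|x|,|y|,|x±y|/√2) = 0.41421 ≤ 1.5 ⇒ ∈ W
candidate 7: n = (0, 0, -2, 2) → π⊥ ≈ (+1.41421, +3.41421); max(|x|,|y|,|x±y|/√2) = 3.41421 > 1.5 ⇒ ∉ W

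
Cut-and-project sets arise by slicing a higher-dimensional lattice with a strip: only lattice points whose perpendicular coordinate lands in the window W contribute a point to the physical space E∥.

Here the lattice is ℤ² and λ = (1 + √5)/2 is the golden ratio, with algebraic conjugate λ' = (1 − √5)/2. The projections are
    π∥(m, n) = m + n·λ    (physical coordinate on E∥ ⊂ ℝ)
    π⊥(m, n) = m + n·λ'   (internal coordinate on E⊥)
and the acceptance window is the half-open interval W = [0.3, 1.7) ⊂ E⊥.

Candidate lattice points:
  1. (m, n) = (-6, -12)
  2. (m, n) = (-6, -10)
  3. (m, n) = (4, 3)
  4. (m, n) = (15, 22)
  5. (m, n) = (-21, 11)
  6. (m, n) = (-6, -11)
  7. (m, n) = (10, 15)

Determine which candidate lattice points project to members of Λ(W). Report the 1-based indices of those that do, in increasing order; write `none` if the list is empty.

1, 4, 6, 7

Numerically λ ≈ 1.618034 and λ' = −1/λ ≈ -0.618034.
#1 (-6,-12): internal coord -6 + (-12)·λ' = +1.416408; +1.416408 ∈ [0.3, 1.7) → IN Λ
#2 (-6,-10): internal coord -6 + (-10)·λ' = +0.180340; +0.180340 ∉ [0.3, 1.7) → out
#3 (4,3): internal coord 4 + (3)·λ' = +2.145898; +2.145898 ∉ [0.3, 1.7) → out
#4 (15,22): internal coord 15 + (22)·λ' = +1.403252; +1.403252 ∈ [0.3, 1.7) → IN Λ
#5 (-21,11): internal coord -21 + (11)·λ' = -27.798374; -27.798374 ∉ [0.3, 1.7) → out
#6 (-6,-11): internal coord -6 + (-11)·λ' = +0.798374; +0.798374 ∈ [0.3, 1.7) → IN Λ
#7 (10,15): internal coord 10 + (15)·λ' = +0.729490; +0.729490 ∈ [0.3, 1.7) → IN Λ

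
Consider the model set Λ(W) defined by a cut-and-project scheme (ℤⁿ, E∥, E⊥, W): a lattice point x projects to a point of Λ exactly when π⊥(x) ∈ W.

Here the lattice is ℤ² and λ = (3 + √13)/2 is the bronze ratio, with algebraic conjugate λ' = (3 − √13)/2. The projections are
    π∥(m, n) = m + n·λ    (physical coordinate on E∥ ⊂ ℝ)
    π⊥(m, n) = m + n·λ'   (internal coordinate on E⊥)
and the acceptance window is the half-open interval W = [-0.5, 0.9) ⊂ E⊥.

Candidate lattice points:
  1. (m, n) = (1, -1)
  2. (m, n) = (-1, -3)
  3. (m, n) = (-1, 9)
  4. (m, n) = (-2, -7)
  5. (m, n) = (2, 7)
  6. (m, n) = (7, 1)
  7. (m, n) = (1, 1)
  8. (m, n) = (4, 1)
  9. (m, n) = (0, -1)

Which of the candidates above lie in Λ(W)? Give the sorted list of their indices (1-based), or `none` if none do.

2, 4, 5, 7, 9

Numerically λ ≈ 3.30278 and λ' = −1/λ ≈ -0.30278.
[1] lift (1,-1): star map gives 1.30278; window check -0.5 ≤ 1.30278 < 0.9 is false → out
[2] lift (-1,-3): star map gives -0.09167; window check -0.5 ≤ -0.09167 < 0.9 is true → IN Λ
[3] lift (-1,9): star map gives -3.72498; window check -0.5 ≤ -3.72498 < 0.9 is false → out
[4] lift (-2,-7): star map gives 0.11943; window check -0.5 ≤ 0.11943 < 0.9 is true → IN Λ
[5] lift (2,7): star map gives -0.11943; window check -0.5 ≤ -0.11943 < 0.9 is true → IN Λ
[6] lift (7,1): star map gives 6.69722; window check -0.5 ≤ 6.69722 < 0.9 is false → out
[7] lift (1,1): star map gives 0.69722; window check -0.5 ≤ 0.69722 < 0.9 is true → IN Λ
[8] lift (4,1): star map gives 3.69722; window check -0.5 ≤ 3.69722 < 0.9 is false → out
[9] lift (0,-1): star map gives 0.30278; window check -0.5 ≤ 0.30278 < 0.9 is true → IN Λ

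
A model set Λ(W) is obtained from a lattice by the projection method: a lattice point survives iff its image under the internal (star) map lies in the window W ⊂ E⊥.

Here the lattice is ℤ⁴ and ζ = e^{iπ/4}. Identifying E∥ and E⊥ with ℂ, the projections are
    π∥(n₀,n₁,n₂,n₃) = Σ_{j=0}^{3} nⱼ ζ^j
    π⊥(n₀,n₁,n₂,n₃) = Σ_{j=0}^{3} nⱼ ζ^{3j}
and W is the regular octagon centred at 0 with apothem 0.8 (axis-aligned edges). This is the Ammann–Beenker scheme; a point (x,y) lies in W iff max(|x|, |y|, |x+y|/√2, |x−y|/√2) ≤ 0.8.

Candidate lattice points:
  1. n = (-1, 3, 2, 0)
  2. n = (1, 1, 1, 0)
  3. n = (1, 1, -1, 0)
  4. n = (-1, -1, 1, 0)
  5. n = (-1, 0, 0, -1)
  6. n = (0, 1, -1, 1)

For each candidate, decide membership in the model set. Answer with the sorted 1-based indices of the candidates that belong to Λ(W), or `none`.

2

With ζ = e^{iπ/4} the internal vectors are ζ^0,ζ^3,ζ^6,ζ^9.
candidate 1: n = (-1, 3, 2, 0) → π⊥ ≈ (-3.12132, +0.12132); max(|x|,|y|,|x±y|/√2) = 3.12132 > 0.8 ⇒ ∉ W
candidate 2: n = (1, 1, 1, 0) → π⊥ ≈ (+0.29289, -0.29289); max(|x|,|y|,|x±y|/√2) = 0.41421 ≤ 0.8 ⇒ ∈ W
candidate 3: n = (1, 1, -1, 0) → π⊥ ≈ (+0.29289, +1.70711); max(|x|,|y|,|x±y|/√2) = 1.70711 > 0.8 ⇒ ∉ W
candidate 4: n = (-1, -1, 1, 0) → π⊥ ≈ (-0.29289, -1.70711); max(|x|,|y|,|x±y|/√2) = 1.70711 > 0.8 ⇒ ∉ W
candidate 5: n = (-1, 0, 0, -1) → π⊥ ≈ (-1.70711, -0.70711); max(|x|,|y|,|x±y|/√2) = 1.70711 > 0.8 ⇒ ∉ W
candidate 6: n = (0, 1, -1, 1) → π⊥ ≈ (+0.00000, +2.41421); max(|x|,|y|,|x±y|/√2) = 2.41421 > 0.8 ⇒ ∉ W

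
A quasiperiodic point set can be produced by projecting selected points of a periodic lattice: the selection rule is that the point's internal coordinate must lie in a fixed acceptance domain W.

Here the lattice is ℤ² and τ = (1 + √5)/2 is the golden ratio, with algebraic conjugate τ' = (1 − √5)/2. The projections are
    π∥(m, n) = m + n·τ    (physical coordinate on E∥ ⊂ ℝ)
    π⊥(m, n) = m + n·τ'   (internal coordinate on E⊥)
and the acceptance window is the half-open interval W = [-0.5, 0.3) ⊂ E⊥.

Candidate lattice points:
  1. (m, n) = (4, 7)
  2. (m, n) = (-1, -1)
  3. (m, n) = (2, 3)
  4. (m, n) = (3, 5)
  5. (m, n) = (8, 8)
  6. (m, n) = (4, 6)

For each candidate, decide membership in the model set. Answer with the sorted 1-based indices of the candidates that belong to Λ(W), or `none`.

τ' = (1−√5)/2 ≈ -0.61803.
#1 (4,7): internal coord 4 + (7)·τ' = -0.32624; -0.32624 ∈ [-0.5, 0.3) → IN Λ
#2 (-1,-1): internal coord -1 + (-1)·τ' = -0.38197; -0.38197 ∈ [-0.5, 0.3) → IN Λ
#3 (2,3): internal coord 2 + (3)·τ' = +0.14590; +0.14590 ∈ [-0.5, 0.3) → IN Λ
#4 (3,5): internal coord 3 + (5)·τ' = -0.09017; -0.09017 ∈ [-0.5, 0.3) → IN Λ
#5 (8,8): internal coord 8 + (8)·τ' = +3.05573; +3.05573 ∉ [-0.5, 0.3) → out
#6 (4,6): internal coord 4 + (6)·τ' = +0.29180; +0.29180 ∈ [-0.5, 0.3) → IN Λ

1, 2, 3, 4, 6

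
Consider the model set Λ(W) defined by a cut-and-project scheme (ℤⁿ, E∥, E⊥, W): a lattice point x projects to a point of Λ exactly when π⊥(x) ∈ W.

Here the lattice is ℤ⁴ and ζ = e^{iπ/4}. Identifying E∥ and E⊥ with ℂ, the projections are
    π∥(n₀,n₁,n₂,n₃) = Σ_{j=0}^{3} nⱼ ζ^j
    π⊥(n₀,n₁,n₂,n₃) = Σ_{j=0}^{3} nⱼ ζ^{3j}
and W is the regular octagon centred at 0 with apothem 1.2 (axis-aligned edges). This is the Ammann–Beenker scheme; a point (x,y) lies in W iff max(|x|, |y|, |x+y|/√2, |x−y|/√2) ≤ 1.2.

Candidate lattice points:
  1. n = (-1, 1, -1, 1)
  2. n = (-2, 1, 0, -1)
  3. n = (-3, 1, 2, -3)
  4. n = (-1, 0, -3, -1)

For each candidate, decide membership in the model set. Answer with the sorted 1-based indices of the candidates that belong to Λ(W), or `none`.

π⊥(n) = n₀ + n₁ζ³ + n₂ζ⁶ + n₃ζ⁹ where ζ = e^{iπ/4}.
candidate 1: n = (-1, 1, -1, 1) → π⊥ ≈ (-1.00000, +2.41421); max(|x|,|y|,|x±y|/√2) = 2.41421 > 1.2 ⇒ ∉ W
candidate 2: n = (-2, 1, 0, -1) → π⊥ ≈ (-3.41421, +0.00000); max(|x|,|y|,|x±y|/√2) = 3.41421 > 1.2 ⇒ ∉ W
candidate 3: n = (-3, 1, 2, -3) → π⊥ ≈ (-5.82843, -3.41421); max(|x|,|y|,|x±y|/√2) = 6.53553 > 1.2 ⇒ ∉ W
candidate 4: n = (-1, 0, -3, -1) → π⊥ ≈ (-1.70711, +2.29289); max(|x|,|y|,|x±y|/√2) = 2.82843 > 1.2 ⇒ ∉ W

none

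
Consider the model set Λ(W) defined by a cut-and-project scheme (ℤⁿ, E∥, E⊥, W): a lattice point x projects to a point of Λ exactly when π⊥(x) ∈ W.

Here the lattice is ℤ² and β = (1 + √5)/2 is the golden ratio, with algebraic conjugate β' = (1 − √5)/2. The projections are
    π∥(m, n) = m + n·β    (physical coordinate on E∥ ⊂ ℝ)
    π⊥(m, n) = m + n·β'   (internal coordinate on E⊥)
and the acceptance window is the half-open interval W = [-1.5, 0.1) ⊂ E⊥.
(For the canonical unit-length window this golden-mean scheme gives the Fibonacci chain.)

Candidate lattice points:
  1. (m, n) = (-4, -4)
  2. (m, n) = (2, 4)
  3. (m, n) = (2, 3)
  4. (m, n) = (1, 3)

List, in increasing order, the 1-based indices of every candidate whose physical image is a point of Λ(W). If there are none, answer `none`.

2, 4

Numerically β ≈ 1.6180 and β' = −1/β ≈ -0.6180.
candidate 1: (m,n)=(-4,-4) → π∥ = -4-4·β ≈ -10.4721, π⊥ = -4-4·β' ≈ -1.5279 ∉ [-1.5, 0.1) ⇒ out
candidate 2: (m,n)=(2,4) → π∥ = 2+4·β ≈ 8.4721, π⊥ = 2+4·β' ≈ -0.4721 ∈ [-1.5, 0.1) ⇒ IN Λ
candidate 3: (m,n)=(2,3) → π∥ = 2+3·β ≈ 6.8541, π⊥ = 2+3·β' ≈ 0.1459 ∉ [-1.5, 0.1) ⇒ out
candidate 4: (m,n)=(1,3) → π∥ = 1+3·β ≈ 5.8541, π⊥ = 1+3·β' ≈ -0.8541 ∈ [-1.5, 0.1) ⇒ IN Λ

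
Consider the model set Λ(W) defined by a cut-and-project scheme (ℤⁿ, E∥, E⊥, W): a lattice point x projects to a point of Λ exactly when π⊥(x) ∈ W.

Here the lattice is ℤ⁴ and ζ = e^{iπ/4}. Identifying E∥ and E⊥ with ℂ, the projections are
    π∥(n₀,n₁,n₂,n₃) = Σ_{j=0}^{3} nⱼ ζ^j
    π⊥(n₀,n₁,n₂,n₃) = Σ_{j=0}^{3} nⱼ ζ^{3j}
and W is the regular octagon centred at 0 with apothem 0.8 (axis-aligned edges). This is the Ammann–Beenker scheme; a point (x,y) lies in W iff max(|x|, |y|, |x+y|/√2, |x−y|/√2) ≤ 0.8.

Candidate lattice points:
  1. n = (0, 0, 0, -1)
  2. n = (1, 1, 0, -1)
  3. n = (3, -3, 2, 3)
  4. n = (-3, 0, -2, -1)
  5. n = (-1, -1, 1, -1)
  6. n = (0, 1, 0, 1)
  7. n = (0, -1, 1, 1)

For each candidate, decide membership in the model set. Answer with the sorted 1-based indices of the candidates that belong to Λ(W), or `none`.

2

π⊥(n) = n₀ + n₁ζ³ + n₂ζ⁶ + n₃ζ⁹ where ζ = e^{iπ/4}.
candidate 1: n = (0, 0, 0, -1) → π⊥ ≈ (-0.7071, -0.7071); max(|x|,|y|,|x±y|/√2) = 1.0000 > 0.8 ⇒ ∉ W
candidate 2: n = (1, 1, 0, -1) → π⊥ ≈ (-0.4142, +0.0000); max(|x|,|y|,|x±y|/√2) = 0.4142 ≤ 0.8 ⇒ ∈ W
candidate 3: n = (3, -3, 2, 3) → π⊥ ≈ (+7.2426, -2.0000); max(|x|,|y|,|x±y|/√2) = 7.2426 > 0.8 ⇒ ∉ W
candidate 4: n = (-3, 0, -2, -1) → π⊥ ≈ (-3.7071, +1.2929); max(|x|,|y|,|x±y|/√2) = 3.7071 > 0.8 ⇒ ∉ W
candidate 5: n = (-1, -1, 1, -1) → π⊥ ≈ (-1.0000, -2.4142); max(|x|,|y|,|x±y|/√2) = 2.4142 > 0.8 ⇒ ∉ W
candidate 6: n = (0, 1, 0, 1) → π⊥ ≈ (+0.0000, +1.4142); max(|x|,|y|,|x±y|/√2) = 1.4142 > 0.8 ⇒ ∉ W
candidate 7: n = (0, -1, 1, 1) → π⊥ ≈ (+1.4142, -1.0000); max(|x|,|y|,|x±y|/√2) = 1.7071 > 0.8 ⇒ ∉ W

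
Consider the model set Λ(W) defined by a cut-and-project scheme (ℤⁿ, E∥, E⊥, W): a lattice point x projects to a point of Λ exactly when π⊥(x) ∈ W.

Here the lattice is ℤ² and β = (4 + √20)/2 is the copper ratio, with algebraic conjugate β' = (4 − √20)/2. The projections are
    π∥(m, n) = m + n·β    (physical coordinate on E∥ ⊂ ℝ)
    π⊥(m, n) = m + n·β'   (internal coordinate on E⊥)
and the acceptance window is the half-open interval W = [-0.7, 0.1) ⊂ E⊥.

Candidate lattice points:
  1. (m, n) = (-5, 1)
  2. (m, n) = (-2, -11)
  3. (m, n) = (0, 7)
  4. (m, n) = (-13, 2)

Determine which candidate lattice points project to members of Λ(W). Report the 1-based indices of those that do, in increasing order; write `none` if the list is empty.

Compute β' = (4−√20)/2 = -0.23607, so π⊥(m,n) = m -0.23607·n.
[1] lift (-5,1): star map gives -5.23607; window check -0.7 ≤ -5.23607 < 0.1 is false → out
[2] lift (-2,-11): star map gives 0.59675; window check -0.7 ≤ 0.59675 < 0.1 is false → out
[3] lift (0,7): star map gives -1.65248; window check -0.7 ≤ -1.65248 < 0.1 is false → out
[4] lift (-13,2): star map gives -13.47214; window check -0.7 ≤ -13.47214 < 0.1 is false → out

none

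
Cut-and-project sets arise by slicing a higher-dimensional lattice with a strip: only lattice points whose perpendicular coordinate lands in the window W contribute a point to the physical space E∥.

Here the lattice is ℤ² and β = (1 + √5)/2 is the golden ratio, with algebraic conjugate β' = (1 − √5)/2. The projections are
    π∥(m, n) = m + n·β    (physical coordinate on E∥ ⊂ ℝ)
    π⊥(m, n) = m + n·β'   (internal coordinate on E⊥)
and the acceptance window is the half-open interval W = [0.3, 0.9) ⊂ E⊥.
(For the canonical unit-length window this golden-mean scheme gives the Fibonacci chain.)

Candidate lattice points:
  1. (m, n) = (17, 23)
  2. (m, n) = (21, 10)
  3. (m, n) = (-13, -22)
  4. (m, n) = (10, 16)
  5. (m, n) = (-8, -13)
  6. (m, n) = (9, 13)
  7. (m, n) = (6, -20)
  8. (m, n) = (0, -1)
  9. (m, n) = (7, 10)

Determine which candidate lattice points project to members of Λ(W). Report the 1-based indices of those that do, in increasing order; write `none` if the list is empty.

3, 8, 9

Numerically β ≈ 1.6180 and β' = −1/β ≈ -0.6180.
#1 (17,23): internal coord 17 + (23)·β' = +2.7852; +2.7852 ∉ [0.3, 0.9) → out
#2 (21,10): internal coord 21 + (10)·β' = +14.8197; +14.8197 ∉ [0.3, 0.9) → out
#3 (-13,-22): internal coord -13 + (-22)·β' = +0.5967; +0.5967 ∈ [0.3, 0.9) → IN Λ
#4 (10,16): internal coord 10 + (16)·β' = +0.1115; +0.1115 ∉ [0.3, 0.9) → out
#5 (-8,-13): internal coord -8 + (-13)·β' = +0.0344; +0.0344 ∉ [0.3, 0.9) → out
#6 (9,13): internal coord 9 + (13)·β' = +0.9656; +0.9656 ∉ [0.3, 0.9) → out
#7 (6,-20): internal coord 6 + (-20)·β' = +18.3607; +18.3607 ∉ [0.3, 0.9) → out
#8 (0,-1): internal coord 0 + (-1)·β' = +0.6180; +0.6180 ∈ [0.3, 0.9) → IN Λ
#9 (7,10): internal coord 7 + (10)·β' = +0.8197; +0.8197 ∈ [0.3, 0.9) → IN Λ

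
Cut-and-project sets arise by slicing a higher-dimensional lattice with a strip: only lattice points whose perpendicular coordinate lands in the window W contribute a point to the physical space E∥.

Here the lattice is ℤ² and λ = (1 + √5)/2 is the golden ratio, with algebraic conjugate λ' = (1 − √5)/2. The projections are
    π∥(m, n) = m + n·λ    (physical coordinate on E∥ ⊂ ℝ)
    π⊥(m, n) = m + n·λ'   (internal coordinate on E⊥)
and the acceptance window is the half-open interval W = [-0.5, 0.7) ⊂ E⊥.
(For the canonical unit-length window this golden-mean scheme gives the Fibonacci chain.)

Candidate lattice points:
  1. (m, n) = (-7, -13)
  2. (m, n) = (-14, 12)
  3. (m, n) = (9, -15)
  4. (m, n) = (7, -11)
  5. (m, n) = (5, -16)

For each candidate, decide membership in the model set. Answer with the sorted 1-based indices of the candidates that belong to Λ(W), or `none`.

none

Numerically λ ≈ 1.618034 and λ' = −1/λ ≈ -0.618034.
candidate 1: (m,n)=(-7,-13) → π∥ = -7-13·λ ≈ -28.034442, π⊥ = -7-13·λ' ≈ 1.034442 ∉ [-0.5, 0.7) ⇒ out
candidate 2: (m,n)=(-14,12) → π∥ = -14+12·λ ≈ 5.416408, π⊥ = -14+12·λ' ≈ -21.416408 ∉ [-0.5, 0.7) ⇒ out
candidate 3: (m,n)=(9,-15) → π∥ = 9-15·λ ≈ -15.270510, π⊥ = 9-15·λ' ≈ 18.270510 ∉ [-0.5, 0.7) ⇒ out
candidate 4: (m,n)=(7,-11) → π∥ = 7-11·λ ≈ -10.798374, π⊥ = 7-11·λ' ≈ 13.798374 ∉ [-0.5, 0.7) ⇒ out
candidate 5: (m,n)=(5,-16) → π∥ = 5-16·λ ≈ -20.888544, π⊥ = 5-16·λ' ≈ 14.888544 ∉ [-0.5, 0.7) ⇒ out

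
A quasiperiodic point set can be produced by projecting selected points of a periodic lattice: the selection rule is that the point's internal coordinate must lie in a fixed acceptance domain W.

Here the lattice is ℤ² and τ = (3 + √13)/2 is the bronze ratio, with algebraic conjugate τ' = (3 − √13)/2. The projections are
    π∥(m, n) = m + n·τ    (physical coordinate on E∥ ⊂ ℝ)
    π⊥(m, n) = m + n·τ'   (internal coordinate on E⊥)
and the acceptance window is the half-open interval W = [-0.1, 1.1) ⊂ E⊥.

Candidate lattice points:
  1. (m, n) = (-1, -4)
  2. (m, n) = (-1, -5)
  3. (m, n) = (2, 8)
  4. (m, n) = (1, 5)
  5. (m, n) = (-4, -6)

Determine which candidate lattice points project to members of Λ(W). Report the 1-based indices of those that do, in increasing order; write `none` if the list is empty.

1, 2

Compute τ' = (3−√13)/2 = -0.30278, so π⊥(m,n) = m -0.30278·n.
[1] lift (-1,-4): star map gives 0.21110; window check -0.1 ≤ 0.21110 < 1.1 is true → IN Λ
[2] lift (-1,-5): star map gives 0.51388; window check -0.1 ≤ 0.51388 < 1.1 is true → IN Λ
[3] lift (2,8): star map gives -0.42221; window check -0.1 ≤ -0.42221 < 1.1 is false → out
[4] lift (1,5): star map gives -0.51388; window check -0.1 ≤ -0.51388 < 1.1 is false → out
[5] lift (-4,-6): star map gives -2.18335; window check -0.1 ≤ -2.18335 < 1.1 is false → out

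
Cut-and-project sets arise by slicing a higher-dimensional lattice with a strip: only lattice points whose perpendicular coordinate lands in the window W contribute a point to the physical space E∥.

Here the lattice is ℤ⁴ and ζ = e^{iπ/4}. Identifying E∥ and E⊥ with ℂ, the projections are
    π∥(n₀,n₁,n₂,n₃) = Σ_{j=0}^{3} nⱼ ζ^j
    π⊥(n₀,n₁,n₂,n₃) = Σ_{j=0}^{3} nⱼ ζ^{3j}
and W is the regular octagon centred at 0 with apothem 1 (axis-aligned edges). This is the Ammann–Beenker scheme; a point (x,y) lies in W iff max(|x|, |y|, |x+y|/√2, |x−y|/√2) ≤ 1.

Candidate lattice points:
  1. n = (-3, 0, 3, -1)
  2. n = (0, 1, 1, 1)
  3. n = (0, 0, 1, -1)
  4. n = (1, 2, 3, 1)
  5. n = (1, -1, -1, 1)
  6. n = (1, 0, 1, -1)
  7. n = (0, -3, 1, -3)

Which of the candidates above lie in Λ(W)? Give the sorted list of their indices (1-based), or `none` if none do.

2, 4

Internal map: ζ^{3j} for j=0..3 gives (1,0), (−√2/2,√2/2), (0,−1), (√2/2,√2/2).
#1 (-3, 0, 3, -1): internal (-3.7071, -3.7071); octagon support 5.2426 vs apothem 1 → ∉ W
#2 (0, 1, 1, 1): internal (0.0000, 0.4142); octagon support 0.4142 vs apothem 1 → ∈ W
#3 (0, 0, 1, -1): internal (-0.7071, -1.7071); octagon support 1.7071 vs apothem 1 → ∉ W
#4 (1, 2, 3, 1): internal (0.2929, -0.8787); octagon support 0.8787 vs apothem 1 → ∈ W
#5 (1, -1, -1, 1): internal (2.4142, 1.0000); octagon support 2.4142 vs apothem 1 → ∉ W
#6 (1, 0, 1, -1): internal (0.2929, -1.7071); octagon support 1.7071 vs apothem 1 → ∉ W
#7 (0, -3, 1, -3): internal (0.0000, -5.2426); octagon support 5.2426 vs apothem 1 → ∉ W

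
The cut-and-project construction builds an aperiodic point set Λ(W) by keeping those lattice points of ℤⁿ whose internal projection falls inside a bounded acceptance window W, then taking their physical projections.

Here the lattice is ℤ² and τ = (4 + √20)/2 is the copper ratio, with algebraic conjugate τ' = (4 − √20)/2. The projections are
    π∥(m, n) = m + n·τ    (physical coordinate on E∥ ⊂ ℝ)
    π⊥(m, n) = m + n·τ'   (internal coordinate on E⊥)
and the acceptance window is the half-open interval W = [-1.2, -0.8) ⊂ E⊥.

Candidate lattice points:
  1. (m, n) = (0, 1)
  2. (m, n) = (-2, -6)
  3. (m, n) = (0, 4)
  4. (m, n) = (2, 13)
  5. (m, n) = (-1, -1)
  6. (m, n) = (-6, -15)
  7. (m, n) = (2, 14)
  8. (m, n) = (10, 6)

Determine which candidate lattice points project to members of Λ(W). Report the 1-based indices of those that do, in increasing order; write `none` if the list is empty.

3, 4

Numerically τ ≈ 4.236068 and τ' = −1/τ ≈ -0.236068.
[1] lift (0,1): star map gives -0.236068; window check -1.2 ≤ -0.236068 < -0.8 is false → out
[2] lift (-2,-6): star map gives -0.583592; window check -1.2 ≤ -0.583592 < -0.8 is false → out
[3] lift (0,4): star map gives -0.944272; window check -1.2 ≤ -0.944272 < -0.8 is true → IN Λ
[4] lift (2,13): star map gives -1.068884; window check -1.2 ≤ -1.068884 < -0.8 is true → IN Λ
[5] lift (-1,-1): star map gives -0.763932; window check -1.2 ≤ -0.763932 < -0.8 is false → out
[6] lift (-6,-15): star map gives -2.458980; window check -1.2 ≤ -2.458980 < -0.8 is false → out
[7] lift (2,14): star map gives -1.304952; window check -1.2 ≤ -1.304952 < -0.8 is false → out
[8] lift (10,6): star map gives 8.583592; window check -1.2 ≤ 8.583592 < -0.8 is false → out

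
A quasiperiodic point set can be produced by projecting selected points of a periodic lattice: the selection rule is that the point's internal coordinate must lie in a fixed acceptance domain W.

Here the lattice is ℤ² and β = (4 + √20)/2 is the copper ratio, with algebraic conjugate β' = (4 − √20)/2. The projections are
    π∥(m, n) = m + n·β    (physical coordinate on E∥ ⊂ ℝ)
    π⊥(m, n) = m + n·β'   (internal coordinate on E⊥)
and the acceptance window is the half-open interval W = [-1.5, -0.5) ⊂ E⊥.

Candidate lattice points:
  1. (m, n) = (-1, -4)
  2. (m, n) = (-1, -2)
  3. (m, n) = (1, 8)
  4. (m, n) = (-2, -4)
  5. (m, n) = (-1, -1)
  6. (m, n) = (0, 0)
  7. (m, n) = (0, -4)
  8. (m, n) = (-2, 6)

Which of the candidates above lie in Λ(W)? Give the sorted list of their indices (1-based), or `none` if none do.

Compute β' = (4−√20)/2 = -0.236068, so π⊥(m,n) = m -0.236068·n.
candidate 1: (m,n)=(-1,-4) → π∥ = -1-4·β ≈ -17.944272, π⊥ = -1-4·β' ≈ -0.055728 ∉ [-1.5, -0.5) ⇒ out
candidate 2: (m,n)=(-1,-2) → π∥ = -1-2·β ≈ -9.472136, π⊥ = -1-2·β' ≈ -0.527864 ∈ [-1.5, -0.5) ⇒ IN Λ
candidate 3: (m,n)=(1,8) → π∥ = 1+8·β ≈ 34.888544, π⊥ = 1+8·β' ≈ -0.888544 ∈ [-1.5, -0.5) ⇒ IN Λ
candidate 4: (m,n)=(-2,-4) → π∥ = -2-4·β ≈ -18.944272, π⊥ = -2-4·β' ≈ -1.055728 ∈ [-1.5, -0.5) ⇒ IN Λ
candidate 5: (m,n)=(-1,-1) → π∥ = -1-1·β ≈ -5.236068, π⊥ = -1-1·β' ≈ -0.763932 ∈ [-1.5, -0.5) ⇒ IN Λ
candidate 6: (m,n)=(0,0) → π∥ = 0+0·β ≈ 0.000000, π⊥ = 0+0·β' ≈ 0.000000 ∉ [-1.5, -0.5) ⇒ out
candidate 7: (m,n)=(0,-4) → π∥ = 0-4·β ≈ -16.944272, π⊥ = 0-4·β' ≈ 0.944272 ∉ [-1.5, -0.5) ⇒ out
candidate 8: (m,n)=(-2,6) → π∥ = -2+6·β ≈ 23.416408, π⊥ = -2+6·β' ≈ -3.416408 ∉ [-1.5, -0.5) ⇒ out

2, 3, 4, 5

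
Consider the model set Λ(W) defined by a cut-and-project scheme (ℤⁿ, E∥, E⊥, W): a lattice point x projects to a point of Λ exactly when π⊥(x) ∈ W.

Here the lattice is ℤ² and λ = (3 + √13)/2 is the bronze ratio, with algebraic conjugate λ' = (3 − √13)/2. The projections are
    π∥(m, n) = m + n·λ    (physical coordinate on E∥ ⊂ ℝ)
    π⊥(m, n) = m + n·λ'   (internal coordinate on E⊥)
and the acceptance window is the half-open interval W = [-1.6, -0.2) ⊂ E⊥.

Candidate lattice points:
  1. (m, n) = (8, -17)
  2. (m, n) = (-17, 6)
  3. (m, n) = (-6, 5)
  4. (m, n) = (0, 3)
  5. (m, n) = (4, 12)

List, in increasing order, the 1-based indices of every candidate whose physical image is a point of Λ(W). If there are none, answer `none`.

4

λ' = (3−√13)/2 ≈ -0.3028.
candidate 1: (m,n)=(8,-17) → π∥ = 8-17·λ ≈ -48.1472, π⊥ = 8-17·λ' ≈ 13.1472 ∉ [-1.6, -0.2) ⇒ out
candidate 2: (m,n)=(-17,6) → π∥ = -17+6·λ ≈ 2.8167, π⊥ = -17+6·λ' ≈ -18.8167 ∉ [-1.6, -0.2) ⇒ out
candidate 3: (m,n)=(-6,5) → π∥ = -6+5·λ ≈ 10.5139, π⊥ = -6+5·λ' ≈ -7.5139 ∉ [-1.6, -0.2) ⇒ out
candidate 4: (m,n)=(0,3) → π∥ = 0+3·λ ≈ 9.9083, π⊥ = 0+3·λ' ≈ -0.9083 ∈ [-1.6, -0.2) ⇒ IN Λ
candidate 5: (m,n)=(4,12) → π∥ = 4+12·λ ≈ 43.6333, π⊥ = 4+12·λ' ≈ 0.3667 ∉ [-1.6, -0.2) ⇒ out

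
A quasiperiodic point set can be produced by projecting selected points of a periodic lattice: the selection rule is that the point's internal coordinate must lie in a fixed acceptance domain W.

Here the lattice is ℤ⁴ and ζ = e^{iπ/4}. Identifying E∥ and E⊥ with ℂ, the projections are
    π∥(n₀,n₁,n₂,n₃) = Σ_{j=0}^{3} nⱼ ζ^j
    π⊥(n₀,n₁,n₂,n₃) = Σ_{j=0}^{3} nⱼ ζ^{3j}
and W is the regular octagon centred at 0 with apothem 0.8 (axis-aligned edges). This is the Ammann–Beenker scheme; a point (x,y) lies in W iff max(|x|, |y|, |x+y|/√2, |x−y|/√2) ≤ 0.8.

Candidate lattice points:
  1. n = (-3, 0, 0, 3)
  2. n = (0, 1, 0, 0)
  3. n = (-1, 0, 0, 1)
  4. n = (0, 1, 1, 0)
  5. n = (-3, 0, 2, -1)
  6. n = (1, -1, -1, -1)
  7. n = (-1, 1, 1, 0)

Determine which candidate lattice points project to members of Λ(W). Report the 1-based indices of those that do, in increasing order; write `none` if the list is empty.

3, 4

With ζ = e^{iπ/4} the internal vectors are ζ^0,ζ^3,ζ^6,ζ^9.
candidate 1: n = (-3, 0, 0, 3) → π⊥ ≈ (-0.8787, +2.1213); max(|x|,|y|,|x±y|/√2) = 2.1213 > 0.8 ⇒ ∉ W
candidate 2: n = (0, 1, 0, 0) → π⊥ ≈ (-0.7071, +0.7071); max(|x|,|y|,|x±y|/√2) = 1.0000 > 0.8 ⇒ ∉ W
candidate 3: n = (-1, 0, 0, 1) → π⊥ ≈ (-0.2929, +0.7071); max(|x|,|y|,|x±y|/√2) = 0.7071 ≤ 0.8 ⇒ ∈ W
candidate 4: n = (0, 1, 1, 0) → π⊥ ≈ (-0.7071, -0.2929); max(|x|,|y|,|x±y|/√2) = 0.7071 ≤ 0.8 ⇒ ∈ W
candidate 5: n = (-3, 0, 2, -1) → π⊥ ≈ (-3.7071, -2.7071); max(|x|,|y|,|x±y|/√2) = 4.5355 > 0.8 ⇒ ∉ W
candidate 6: n = (1, -1, -1, -1) → π⊥ ≈ (+1.0000, -0.4142); max(|x|,|y|,|x±y|/√2) = 1.0000 > 0.8 ⇒ ∉ W
candidate 7: n = (-1, 1, 1, 0) → π⊥ ≈ (-1.7071, -0.2929); max(|x|,|y|,|x±y|/√2) = 1.7071 > 0.8 ⇒ ∉ W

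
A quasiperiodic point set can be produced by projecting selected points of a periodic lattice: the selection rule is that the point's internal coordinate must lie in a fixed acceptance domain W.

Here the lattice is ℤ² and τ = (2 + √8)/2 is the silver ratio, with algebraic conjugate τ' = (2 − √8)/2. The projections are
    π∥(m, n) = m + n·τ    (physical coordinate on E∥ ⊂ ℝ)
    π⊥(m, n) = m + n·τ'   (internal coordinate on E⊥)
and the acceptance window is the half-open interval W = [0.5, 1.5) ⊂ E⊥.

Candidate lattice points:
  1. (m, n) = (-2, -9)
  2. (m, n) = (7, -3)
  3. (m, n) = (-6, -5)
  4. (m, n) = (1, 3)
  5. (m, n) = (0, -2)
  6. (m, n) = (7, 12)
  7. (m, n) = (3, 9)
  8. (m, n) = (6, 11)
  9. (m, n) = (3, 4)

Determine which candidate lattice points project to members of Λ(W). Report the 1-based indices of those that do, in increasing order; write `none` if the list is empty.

Numerically τ ≈ 2.414214 and τ' = −1/τ ≈ -0.414214.
[1] lift (-2,-9): star map gives 1.727922; window check 0.5 ≤ 1.727922 < 1.5 is false → out
[2] lift (7,-3): star map gives 8.242641; window check 0.5 ≤ 8.242641 < 1.5 is false → out
[3] lift (-6,-5): star map gives -3.928932; window check 0.5 ≤ -3.928932 < 1.5 is false → out
[4] lift (1,3): star map gives -0.242641; window check 0.5 ≤ -0.242641 < 1.5 is false → out
[5] lift (0,-2): star map gives 0.828427; window check 0.5 ≤ 0.828427 < 1.5 is true → IN Λ
[6] lift (7,12): star map gives 2.029437; window check 0.5 ≤ 2.029437 < 1.5 is false → out
[7] lift (3,9): star map gives -0.727922; window check 0.5 ≤ -0.727922 < 1.5 is false → out
[8] lift (6,11): star map gives 1.443651; window check 0.5 ≤ 1.443651 < 1.5 is true → IN Λ
[9] lift (3,4): star map gives 1.343146; window check 0.5 ≤ 1.343146 < 1.5 is true → IN Λ

5, 8, 9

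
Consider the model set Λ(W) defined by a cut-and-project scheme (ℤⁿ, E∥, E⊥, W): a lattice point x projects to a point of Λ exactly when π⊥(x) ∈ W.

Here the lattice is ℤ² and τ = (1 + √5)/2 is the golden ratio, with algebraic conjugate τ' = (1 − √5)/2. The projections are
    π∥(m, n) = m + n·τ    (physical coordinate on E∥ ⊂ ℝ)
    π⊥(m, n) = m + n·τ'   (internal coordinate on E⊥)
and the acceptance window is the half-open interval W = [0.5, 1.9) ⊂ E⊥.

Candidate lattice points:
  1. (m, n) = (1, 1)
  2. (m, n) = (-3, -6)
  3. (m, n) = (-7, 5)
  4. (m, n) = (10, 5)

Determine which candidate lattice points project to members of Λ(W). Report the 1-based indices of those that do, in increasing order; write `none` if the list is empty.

2

τ' = (1−√5)/2 ≈ -0.61803.
candidate 1: (m,n)=(1,1) → π∥ = 1+1·τ ≈ 2.61803, π⊥ = 1+1·τ' ≈ 0.38197 ∉ [0.5, 1.9) ⇒ out
candidate 2: (m,n)=(-3,-6) → π∥ = -3-6·τ ≈ -12.70820, π⊥ = -3-6·τ' ≈ 0.70820 ∈ [0.5, 1.9) ⇒ IN Λ
candidate 3: (m,n)=(-7,5) → π∥ = -7+5·τ ≈ 1.09017, π⊥ = -7+5·τ' ≈ -10.09017 ∉ [0.5, 1.9) ⇒ out
candidate 4: (m,n)=(10,5) → π∥ = 10+5·τ ≈ 18.09017, π⊥ = 10+5·τ' ≈ 6.90983 ∉ [0.5, 1.9) ⇒ out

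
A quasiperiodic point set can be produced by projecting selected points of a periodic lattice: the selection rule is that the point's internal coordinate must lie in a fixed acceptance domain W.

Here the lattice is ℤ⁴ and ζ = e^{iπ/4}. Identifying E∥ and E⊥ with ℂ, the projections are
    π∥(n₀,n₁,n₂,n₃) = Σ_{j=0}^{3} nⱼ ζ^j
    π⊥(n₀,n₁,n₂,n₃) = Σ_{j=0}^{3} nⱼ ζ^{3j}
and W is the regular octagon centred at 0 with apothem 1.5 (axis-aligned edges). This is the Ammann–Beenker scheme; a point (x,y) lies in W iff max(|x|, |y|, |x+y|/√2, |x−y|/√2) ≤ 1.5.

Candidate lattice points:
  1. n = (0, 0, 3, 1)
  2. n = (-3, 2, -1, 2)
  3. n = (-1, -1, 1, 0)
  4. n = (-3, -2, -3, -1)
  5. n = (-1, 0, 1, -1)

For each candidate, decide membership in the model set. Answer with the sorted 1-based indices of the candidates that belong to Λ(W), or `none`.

none

π⊥(n) = n₀ + n₁ζ³ + n₂ζ⁶ + n₃ζ⁹ where ζ = e^{iπ/4}.
#1 (0, 0, 3, 1): internal (0.70711, -2.29289); octagon support 2.29289 vs apothem 1.5 → ∉ W
#2 (-3, 2, -1, 2): internal (-3.00000, 3.82843); octagon support 4.82843 vs apothem 1.5 → ∉ W
#3 (-1, -1, 1, 0): internal (-0.29289, -1.70711); octagon support 1.70711 vs apothem 1.5 → ∉ W
#4 (-3, -2, -3, -1): internal (-2.29289, 0.87868); octagon support 2.29289 vs apothem 1.5 → ∉ W
#5 (-1, 0, 1, -1): internal (-1.70711, -1.70711); octagon support 2.41421 vs apothem 1.5 → ∉ W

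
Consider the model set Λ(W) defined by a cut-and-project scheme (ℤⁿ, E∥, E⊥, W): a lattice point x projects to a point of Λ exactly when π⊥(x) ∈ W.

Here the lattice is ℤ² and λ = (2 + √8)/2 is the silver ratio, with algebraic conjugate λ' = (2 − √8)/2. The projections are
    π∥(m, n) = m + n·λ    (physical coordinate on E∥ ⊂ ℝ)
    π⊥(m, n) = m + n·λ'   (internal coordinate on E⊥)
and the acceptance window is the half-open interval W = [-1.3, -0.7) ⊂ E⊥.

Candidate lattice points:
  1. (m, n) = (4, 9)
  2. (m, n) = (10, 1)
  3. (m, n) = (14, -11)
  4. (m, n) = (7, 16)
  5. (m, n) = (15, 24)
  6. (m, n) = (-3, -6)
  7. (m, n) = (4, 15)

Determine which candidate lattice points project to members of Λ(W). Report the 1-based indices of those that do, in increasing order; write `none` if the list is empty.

Compute λ' = (2−√8)/2 = -0.4142, so π⊥(m,n) = m -0.4142·n.
candidate 1: (m,n)=(4,9) → π∥ = 4+9·λ ≈ 25.7279, π⊥ = 4+9·λ' ≈ 0.2721 ∉ [-1.3, -0.7) ⇒ out
candidate 2: (m,n)=(10,1) → π∥ = 10+1·λ ≈ 12.4142, π⊥ = 10+1·λ' ≈ 9.5858 ∉ [-1.3, -0.7) ⇒ out
candidate 3: (m,n)=(14,-11) → π∥ = 14-11·λ ≈ -12.5563, π⊥ = 14-11·λ' ≈ 18.5563 ∉ [-1.3, -0.7) ⇒ out
candidate 4: (m,n)=(7,16) → π∥ = 7+16·λ ≈ 45.6274, π⊥ = 7+16·λ' ≈ 0.3726 ∉ [-1.3, -0.7) ⇒ out
candidate 5: (m,n)=(15,24) → π∥ = 15+24·λ ≈ 72.9411, π⊥ = 15+24·λ' ≈ 5.0589 ∉ [-1.3, -0.7) ⇒ out
candidate 6: (m,n)=(-3,-6) → π∥ = -3-6·λ ≈ -17.4853, π⊥ = -3-6·λ' ≈ -0.5147 ∉ [-1.3, -0.7) ⇒ out
candidate 7: (m,n)=(4,15) → π∥ = 4+15·λ ≈ 40.2132, π⊥ = 4+15·λ' ≈ -2.2132 ∉ [-1.3, -0.7) ⇒ out

none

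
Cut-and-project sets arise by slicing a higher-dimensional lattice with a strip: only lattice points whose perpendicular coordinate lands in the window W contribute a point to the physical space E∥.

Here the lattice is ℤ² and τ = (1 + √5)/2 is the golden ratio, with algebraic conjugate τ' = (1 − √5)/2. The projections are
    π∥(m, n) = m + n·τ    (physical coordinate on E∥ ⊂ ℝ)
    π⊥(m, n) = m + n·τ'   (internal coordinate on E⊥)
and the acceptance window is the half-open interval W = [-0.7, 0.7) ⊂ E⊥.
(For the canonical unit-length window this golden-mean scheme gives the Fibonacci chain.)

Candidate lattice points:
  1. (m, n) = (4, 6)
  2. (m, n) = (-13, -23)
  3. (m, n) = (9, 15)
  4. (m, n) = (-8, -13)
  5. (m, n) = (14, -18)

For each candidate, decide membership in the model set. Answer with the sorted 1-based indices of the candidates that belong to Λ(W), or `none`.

Compute τ' = (1−√5)/2 = -0.618034, so π⊥(m,n) = m -0.618034·n.
[1] lift (4,6): star map gives 0.291796; window check -0.7 ≤ 0.291796 < 0.7 is true → IN Λ
[2] lift (-13,-23): star map gives 1.214782; window check -0.7 ≤ 1.214782 < 0.7 is false → out
[3] lift (9,15): star map gives -0.270510; window check -0.7 ≤ -0.270510 < 0.7 is true → IN Λ
[4] lift (-8,-13): star map gives 0.034442; window check -0.7 ≤ 0.034442 < 0.7 is true → IN Λ
[5] lift (14,-18): star map gives 25.124612; window check -0.7 ≤ 25.124612 < 0.7 is false → out

1, 3, 4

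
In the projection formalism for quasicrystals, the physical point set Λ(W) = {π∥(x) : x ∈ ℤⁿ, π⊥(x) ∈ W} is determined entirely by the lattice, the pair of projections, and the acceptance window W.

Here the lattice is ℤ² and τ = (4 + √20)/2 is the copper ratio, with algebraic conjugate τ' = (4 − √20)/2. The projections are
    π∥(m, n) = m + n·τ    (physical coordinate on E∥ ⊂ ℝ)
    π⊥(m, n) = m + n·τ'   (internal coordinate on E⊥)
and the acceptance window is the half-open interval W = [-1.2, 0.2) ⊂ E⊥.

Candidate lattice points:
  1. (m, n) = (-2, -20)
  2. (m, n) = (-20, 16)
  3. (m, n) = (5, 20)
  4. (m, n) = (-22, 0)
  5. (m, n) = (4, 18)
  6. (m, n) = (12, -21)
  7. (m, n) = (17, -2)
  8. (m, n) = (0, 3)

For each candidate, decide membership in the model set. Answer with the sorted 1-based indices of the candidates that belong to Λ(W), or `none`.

5, 8

Numerically τ ≈ 4.236068 and τ' = −1/τ ≈ -0.236068.
[1] lift (-2,-20): star map gives 2.721360; window check -1.2 ≤ 2.721360 < 0.2 is false → out
[2] lift (-20,16): star map gives -23.777088; window check -1.2 ≤ -23.777088 < 0.2 is false → out
[3] lift (5,20): star map gives 0.278640; window check -1.2 ≤ 0.278640 < 0.2 is false → out
[4] lift (-22,0): star map gives -22.000000; window check -1.2 ≤ -22.000000 < 0.2 is false → out
[5] lift (4,18): star map gives -0.249224; window check -1.2 ≤ -0.249224 < 0.2 is true → IN Λ
[6] lift (12,-21): star map gives 16.957428; window check -1.2 ≤ 16.957428 < 0.2 is false → out
[7] lift (17,-2): star map gives 17.472136; window check -1.2 ≤ 17.472136 < 0.2 is false → out
[8] lift (0,3): star map gives -0.708204; window check -1.2 ≤ -0.708204 < 0.2 is true → IN Λ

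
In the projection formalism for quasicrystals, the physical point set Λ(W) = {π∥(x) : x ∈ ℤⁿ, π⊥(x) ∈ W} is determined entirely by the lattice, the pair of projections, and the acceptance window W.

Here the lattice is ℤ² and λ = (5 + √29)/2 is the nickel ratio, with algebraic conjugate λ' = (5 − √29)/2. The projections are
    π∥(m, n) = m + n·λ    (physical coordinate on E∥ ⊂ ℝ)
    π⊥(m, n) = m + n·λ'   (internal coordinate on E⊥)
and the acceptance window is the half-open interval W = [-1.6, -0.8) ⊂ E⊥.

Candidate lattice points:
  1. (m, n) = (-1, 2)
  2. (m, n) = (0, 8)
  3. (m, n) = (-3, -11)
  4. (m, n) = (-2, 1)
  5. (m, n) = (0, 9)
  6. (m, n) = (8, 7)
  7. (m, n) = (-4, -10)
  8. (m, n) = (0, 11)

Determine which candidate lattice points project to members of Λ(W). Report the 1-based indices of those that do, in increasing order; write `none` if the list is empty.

1, 2, 3

Compute λ' = (5−√29)/2 = -0.1926, so π⊥(m,n) = m -0.1926·n.
[1] lift (-1,2): star map gives -1.3852; window check -1.6 ≤ -1.3852 < -0.8 is true → IN Λ
[2] lift (0,8): star map gives -1.5407; window check -1.6 ≤ -1.5407 < -0.8 is true → IN Λ
[3] lift (-3,-11): star map gives -0.8816; window check -1.6 ≤ -0.8816 < -0.8 is true → IN Λ
[4] lift (-2,1): star map gives -2.1926; window check -1.6 ≤ -2.1926 < -0.8 is false → out
[5] lift (0,9): star map gives -1.7332; window check -1.6 ≤ -1.7332 < -0.8 is false → out
[6] lift (8,7): star map gives 6.6519; window check -1.6 ≤ 6.6519 < -0.8 is false → out
[7] lift (-4,-10): star map gives -2.0742; window check -1.6 ≤ -2.0742 < -0.8 is false → out
[8] lift (0,11): star map gives -2.1184; window check -1.6 ≤ -2.1184 < -0.8 is false → out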